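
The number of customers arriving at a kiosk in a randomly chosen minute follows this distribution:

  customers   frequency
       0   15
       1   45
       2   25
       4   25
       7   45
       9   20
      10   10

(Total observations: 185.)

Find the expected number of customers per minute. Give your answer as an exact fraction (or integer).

Total = 185, so P(customers=0) = 15/185, etc.
E[X] = (3/37)·0 + (9/37)·1 + (5/37)·2 + (5/37)·4 + (9/37)·7 + (4/37)·9 + (2/37)·10
     = 158/37

158/37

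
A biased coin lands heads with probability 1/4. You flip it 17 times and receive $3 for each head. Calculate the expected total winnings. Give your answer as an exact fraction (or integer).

E[#heads] = 17·1/4 = 17/4 (linearity over flips).
E[winnings] = 3·17/4 = 51/4.

51/4 dollars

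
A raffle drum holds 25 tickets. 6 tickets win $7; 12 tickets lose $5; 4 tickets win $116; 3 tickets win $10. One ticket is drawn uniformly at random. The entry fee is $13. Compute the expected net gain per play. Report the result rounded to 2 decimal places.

$6.04

E[payout] = (6/25)·7 + (12/25)·(-5) + (4/25)·116 + (3/25)·10 = 476/25
Expected profit = 476/25 − 13 = 151/25 ≈ $6.04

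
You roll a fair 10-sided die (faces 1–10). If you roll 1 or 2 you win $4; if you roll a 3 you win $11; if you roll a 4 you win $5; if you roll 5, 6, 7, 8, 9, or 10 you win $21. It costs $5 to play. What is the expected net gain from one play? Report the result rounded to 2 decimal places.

$10.00

E[payout] = (1/5)·4 + (1/10)·5 + (1/10)·11 + (3/5)·21 = 15
Expected profit = 15 − 5 = 10 ≈ $10.00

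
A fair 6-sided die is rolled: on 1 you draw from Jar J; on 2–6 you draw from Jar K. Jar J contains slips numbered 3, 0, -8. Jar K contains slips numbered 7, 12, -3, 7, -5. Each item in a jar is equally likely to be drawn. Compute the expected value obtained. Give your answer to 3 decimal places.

E[X | Jar J] = (3 + 0 − 8)/3 = -5/3
E[X | Jar K] = (7 + 12 − 3 + 7 − 5)/5 = 18/5
E[X] = (1/6)·(-5/3) + (5/6)·18/5 = 49/18 ≈ 2.722

2.722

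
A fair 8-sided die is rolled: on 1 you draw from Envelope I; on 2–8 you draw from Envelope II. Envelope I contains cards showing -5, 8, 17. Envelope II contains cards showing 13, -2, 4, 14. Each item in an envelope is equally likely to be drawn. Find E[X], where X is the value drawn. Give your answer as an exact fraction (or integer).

E[X | Envelope I] = (-5 + 8 + 17)/3 = 20/3
E[X | Envelope II] = (13 − 2 + 4 + 14)/4 = 29/4
E[X] = (1/8)·20/3 + (7/8)·29/4 = 689/96

689/96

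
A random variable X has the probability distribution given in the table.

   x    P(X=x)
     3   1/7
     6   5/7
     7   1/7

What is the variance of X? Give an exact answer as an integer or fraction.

66/49

E[X] = (1/7)·3 + (5/7)·6 + (1/7)·7 = 40/7
E[X²] = (1/7)·9 + (5/7)·36 + (1/7)·49 = 34
Var(X) = 34 − (40/7)² = 66/49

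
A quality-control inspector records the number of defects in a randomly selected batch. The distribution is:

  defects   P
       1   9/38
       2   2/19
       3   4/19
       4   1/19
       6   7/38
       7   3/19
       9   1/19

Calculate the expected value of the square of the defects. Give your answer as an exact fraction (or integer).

837/38

E[X²] = (9/38)·1 + (2/19)·4 + (4/19)·9 + (1/19)·16 + (7/38)·36 + (3/19)·49 + (1/19)·81
     = 837/38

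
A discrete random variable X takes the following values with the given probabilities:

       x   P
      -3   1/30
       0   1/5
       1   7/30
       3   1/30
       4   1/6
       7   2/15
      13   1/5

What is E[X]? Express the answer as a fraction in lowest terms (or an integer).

133/30

E[X] = (1/30)·(-3) + (1/5)·0 + (7/30)·1 + (1/30)·3 + (1/6)·4 + (2/15)·7 + (1/5)·13
     = 133/30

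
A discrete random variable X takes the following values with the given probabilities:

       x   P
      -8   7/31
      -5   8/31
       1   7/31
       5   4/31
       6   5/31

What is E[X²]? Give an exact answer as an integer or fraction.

935/31

E[X²] = (7/31)·64 + (8/31)·25 + (7/31)·1 + (4/31)·25 + (5/31)·36
     = 935/31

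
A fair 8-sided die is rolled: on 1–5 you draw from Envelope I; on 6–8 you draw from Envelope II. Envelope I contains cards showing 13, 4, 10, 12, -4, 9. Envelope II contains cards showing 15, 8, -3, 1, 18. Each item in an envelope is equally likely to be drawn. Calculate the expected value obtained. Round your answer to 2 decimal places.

7.51

E[X | Envelope I] = (13 + 4 + 10 + 12 − 4 + 9)/6 = 22/3
E[X | Envelope II] = (15 + 8 − 3 + 1 + 18)/5 = 39/5
E[X] = (5/8)·22/3 + (3/8)·39/5 = 901/120 ≈ 7.51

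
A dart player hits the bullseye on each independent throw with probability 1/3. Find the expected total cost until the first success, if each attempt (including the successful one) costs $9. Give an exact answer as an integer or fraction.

$27

E[#attempts] = 1/p = 3; E[cost] = 9·3 = 27.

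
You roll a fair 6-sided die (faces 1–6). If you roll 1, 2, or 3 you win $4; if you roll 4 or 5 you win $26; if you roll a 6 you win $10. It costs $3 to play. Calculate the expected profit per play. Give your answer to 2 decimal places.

E[payout] = (1/2)·4 + (1/6)·10 + (1/3)·26 = 37/3
Expected profit = 37/3 − 3 = 28/3 ≈ $9.33

$9.33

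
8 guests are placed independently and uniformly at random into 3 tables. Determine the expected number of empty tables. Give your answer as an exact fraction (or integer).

256/2187

Let Xⱼ=1 if table j is empty. P(Xⱼ=1) = ((3-1)/3)^8 = 256/6561.
By linearity, E[#empty] = 3·256/6561 = 256/2187.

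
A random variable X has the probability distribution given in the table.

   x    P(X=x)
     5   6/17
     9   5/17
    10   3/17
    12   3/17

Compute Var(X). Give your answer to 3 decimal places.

6.913

E[X] = (6/17)·5 + (5/17)·9 + (3/17)·10 + (3/17)·12 = 141/17
E[X²] = (6/17)·25 + (5/17)·81 + (3/17)·100 + (3/17)·144 = 1287/17
Var(X) = 1287/17 − (141/17)² = 1998/289 ≈ 6.913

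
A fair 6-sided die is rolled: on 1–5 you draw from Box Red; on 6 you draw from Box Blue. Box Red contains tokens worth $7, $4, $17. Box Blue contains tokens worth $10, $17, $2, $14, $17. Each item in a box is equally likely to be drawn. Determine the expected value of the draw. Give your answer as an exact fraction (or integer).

E[X | Box Red] = (7 + 4 + 17)/3 = 28/3
E[X | Box Blue] = (10 + 17 + 2 + 14 + 17)/5 = 12
E[X] = (5/6)·28/3 + (1/6)·12 = 88/9

88/9 dollars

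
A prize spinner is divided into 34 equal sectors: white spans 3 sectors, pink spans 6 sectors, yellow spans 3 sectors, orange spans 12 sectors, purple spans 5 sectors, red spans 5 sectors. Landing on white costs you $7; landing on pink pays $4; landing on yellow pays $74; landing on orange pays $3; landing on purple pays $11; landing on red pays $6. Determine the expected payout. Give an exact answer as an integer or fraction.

E[payout] = (3/34)·(-7) + (6/34)·4 + (3/34)·74 + (12/34)·3 + (5/34)·11 + (5/34)·6 = 173/17

173/17 dollars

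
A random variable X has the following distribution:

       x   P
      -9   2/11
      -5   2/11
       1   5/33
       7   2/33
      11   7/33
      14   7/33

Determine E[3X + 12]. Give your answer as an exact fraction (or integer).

22

E[3x+12] = (2/11)·(-15) + (2/11)·(-3) + (5/33)·15 + (2/33)·33 + (7/33)·45 + (7/33)·54
     = 22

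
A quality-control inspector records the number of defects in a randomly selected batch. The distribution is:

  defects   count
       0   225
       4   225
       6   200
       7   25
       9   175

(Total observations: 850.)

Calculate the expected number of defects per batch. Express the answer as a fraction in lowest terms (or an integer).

77/17

Total = 850, so P(defects=0) = 225/850, etc.
E[X] = (9/34)·0 + (9/34)·4 + (4/17)·6 + (1/34)·7 + (7/34)·9
     = 77/17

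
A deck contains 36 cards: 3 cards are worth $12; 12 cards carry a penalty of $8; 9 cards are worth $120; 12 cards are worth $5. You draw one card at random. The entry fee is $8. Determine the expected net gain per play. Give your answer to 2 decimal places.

$22.00

E[payout] = (3/36)·12 + (12/36)·(-8) + (9/36)·120 + (12/36)·5 = 30
Expected profit = 30 − 8 = 22 ≈ $22.00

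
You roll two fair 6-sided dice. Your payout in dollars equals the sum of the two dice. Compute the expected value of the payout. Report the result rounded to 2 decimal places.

Distribution of the sum of the two dice: 2 w.p. 1/36, 3 w.p. 1/18, 4 w.p. 1/12, 5 w.p. 1/9, 6 w.p. 5/36, 7 w.p. 1/6, …
E[payout] = (1/36)·2 + (1/18)·3 + (1/12)·4 + (1/9)·5 + (5/36)·6 + (1/6)·7 + (5/36)·8 + (1/9)·9 + (1/12)·10 + (1/18)·11 + (1/36)·12 = 7
≈ $7.00

$7.00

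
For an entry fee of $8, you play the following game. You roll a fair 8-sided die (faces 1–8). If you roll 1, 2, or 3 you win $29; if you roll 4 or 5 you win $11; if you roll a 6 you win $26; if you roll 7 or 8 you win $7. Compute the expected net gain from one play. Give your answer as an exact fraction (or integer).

E[payout] = (1/4)·7 + (1/4)·11 + (1/8)·26 + (3/8)·29 = 149/8
Expected profit = 149/8 − 8 = 85/8

85/8 dollars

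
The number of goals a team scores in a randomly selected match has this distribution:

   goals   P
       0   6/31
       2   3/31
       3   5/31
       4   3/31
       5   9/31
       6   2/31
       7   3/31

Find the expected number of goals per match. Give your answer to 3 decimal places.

3.581

E[X] = (6/31)·0 + (3/31)·2 + (5/31)·3 + (3/31)·4 + (9/31)·5 + (2/31)·6 + (3/31)·7
     = 111/31 ≈ 3.581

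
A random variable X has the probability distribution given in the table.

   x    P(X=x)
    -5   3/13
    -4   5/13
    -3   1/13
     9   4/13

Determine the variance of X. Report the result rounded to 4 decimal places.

37.5148

E[X] = (3/13)·(-5) + (5/13)·(-4) + (1/13)·(-3) + (4/13)·9 = -2/13
E[X²] = (3/13)·25 + (5/13)·16 + (1/13)·9 + (4/13)·81 = 488/13
Var(X) = 488/13 − (-2/13)² = 6340/169 ≈ 37.5148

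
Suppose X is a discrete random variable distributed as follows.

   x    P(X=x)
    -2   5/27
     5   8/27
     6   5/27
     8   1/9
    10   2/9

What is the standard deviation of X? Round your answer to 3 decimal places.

3.963

E[X] = 16/3, E[X²] = 1192/27
Var(X) = E[X²] − (E[X])² = 1192/27 − 256/9 = 424/27
SD(X) = √(424/27) ≈ 3.963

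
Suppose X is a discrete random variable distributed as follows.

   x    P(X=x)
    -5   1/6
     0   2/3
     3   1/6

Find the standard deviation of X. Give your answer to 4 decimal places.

2.3570

E[X] = -1/3, E[X²] = 17/3
Var(X) = E[X²] − (E[X])² = 17/3 − 1/9 = 50/9
SD(X) = √(50/9) ≈ 2.3570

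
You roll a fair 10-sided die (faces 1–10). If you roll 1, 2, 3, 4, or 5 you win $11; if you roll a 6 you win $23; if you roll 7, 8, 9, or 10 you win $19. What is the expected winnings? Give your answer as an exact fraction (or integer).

77/5 dollars

E[payout] = (1/2)·11 + (2/5)·19 + (1/10)·23 = 77/5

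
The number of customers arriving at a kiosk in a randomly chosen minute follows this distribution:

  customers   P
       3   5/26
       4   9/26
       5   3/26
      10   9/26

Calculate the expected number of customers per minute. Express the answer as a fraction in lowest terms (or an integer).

6

E[X] = (5/26)·3 + (9/26)·4 + (3/26)·5 + (9/26)·10
     = 6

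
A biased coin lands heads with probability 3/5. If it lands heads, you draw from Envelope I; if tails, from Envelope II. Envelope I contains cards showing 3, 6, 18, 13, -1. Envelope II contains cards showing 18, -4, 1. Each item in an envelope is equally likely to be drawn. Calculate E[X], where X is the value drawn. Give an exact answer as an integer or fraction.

E[X | Envelope I] = (3 + 6 + 18 + 13 − 1)/5 = 39/5
E[X | Envelope II] = (18 − 4 + 1)/3 = 5
E[X] = (3/5)·39/5 + (2/5)·5 = 167/25

167/25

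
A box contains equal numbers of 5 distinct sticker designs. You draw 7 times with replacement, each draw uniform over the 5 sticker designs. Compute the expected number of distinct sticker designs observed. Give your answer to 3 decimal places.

Let Xⱼ=1 if type j appears at least once. P(Xⱼ=1) = 1 − ((5−1)/5)^7 = 61741/78125.
E[#distinct] = 5·61741/78125 = 61741/15625.
≈ 3.951

3.951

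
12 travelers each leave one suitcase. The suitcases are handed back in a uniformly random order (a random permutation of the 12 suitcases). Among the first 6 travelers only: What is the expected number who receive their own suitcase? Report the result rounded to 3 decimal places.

0.500

Let Xᵢ = 1 if person i gets their own suitcase. For each i, P(Xᵢ=1) = 1/12.
By linearity of expectation, E[X₁+…+X_6] = 6·(1/12) = 1/2.
≈ 0.500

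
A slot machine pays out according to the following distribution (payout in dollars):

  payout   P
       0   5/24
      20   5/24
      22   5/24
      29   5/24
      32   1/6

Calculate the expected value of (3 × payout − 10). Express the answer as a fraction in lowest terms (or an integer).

E[3x-10] = (5/24)·(-10) + (5/24)·50 + (5/24)·56 + (5/24)·77 + (1/6)·86
     = 403/8

403/8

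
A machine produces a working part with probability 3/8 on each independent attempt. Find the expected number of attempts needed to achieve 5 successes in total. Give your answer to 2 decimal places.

13.33

By linearity (sum of 5 independent geometric waits), E[trials] = 5/p = 5/(3/8) = 40/3.
≈ 13.33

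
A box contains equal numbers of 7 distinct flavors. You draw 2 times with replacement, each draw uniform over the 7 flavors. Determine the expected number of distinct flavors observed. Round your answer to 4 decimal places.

1.8571

Let Xⱼ=1 if type j appears at least once. P(Xⱼ=1) = 1 − ((7−1)/7)^2 = 13/49.
E[#distinct] = 7·13/49 = 13/7.
≈ 1.8571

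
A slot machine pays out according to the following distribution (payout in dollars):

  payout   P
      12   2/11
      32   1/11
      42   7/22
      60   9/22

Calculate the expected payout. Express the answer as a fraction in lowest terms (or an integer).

$43

E[X] = (2/11)·12 + (1/11)·32 + (7/22)·42 + (9/22)·60
     = 43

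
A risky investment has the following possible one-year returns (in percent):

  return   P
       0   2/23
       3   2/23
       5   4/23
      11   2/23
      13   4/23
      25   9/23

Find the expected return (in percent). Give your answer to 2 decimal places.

E[X] = (2/23)·0 + (2/23)·3 + (4/23)·5 + (2/23)·11 + (4/23)·13 + (9/23)·25
     = 325/23 ≈ 14.13

14.13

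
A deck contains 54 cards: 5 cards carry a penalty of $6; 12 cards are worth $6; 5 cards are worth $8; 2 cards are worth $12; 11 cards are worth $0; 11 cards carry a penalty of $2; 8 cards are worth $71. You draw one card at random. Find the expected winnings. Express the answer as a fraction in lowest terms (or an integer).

E[payout] = (5/54)·(-6) + (12/54)·6 + (5/54)·8 + (2/54)·12 + (11/54)·0 + (11/54)·(-2) + (8/54)·71 = 326/27

326/27 dollars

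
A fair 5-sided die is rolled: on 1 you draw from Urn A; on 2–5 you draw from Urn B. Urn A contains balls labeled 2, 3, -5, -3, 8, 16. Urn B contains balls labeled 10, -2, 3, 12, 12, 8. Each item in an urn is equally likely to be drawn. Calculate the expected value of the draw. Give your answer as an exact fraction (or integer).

193/30

E[X | Urn A] = (2 + 3 − 5 − 3 + 8 + 16)/6 = 7/2
E[X | Urn B] = (10 − 2 + 3 + 12 + 12 + 8)/6 = 43/6
E[X] = (1/5)·7/2 + (4/5)·43/6 = 193/30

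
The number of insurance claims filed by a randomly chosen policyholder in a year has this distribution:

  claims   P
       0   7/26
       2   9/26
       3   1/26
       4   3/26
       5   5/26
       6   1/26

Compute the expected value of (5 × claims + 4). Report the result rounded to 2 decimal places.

E[5x+4] = (7/26)·4 + (9/26)·14 + (1/26)·19 + (3/26)·24 + (5/26)·29 + (1/26)·34
     = 212/13 ≈ 16.31

16.31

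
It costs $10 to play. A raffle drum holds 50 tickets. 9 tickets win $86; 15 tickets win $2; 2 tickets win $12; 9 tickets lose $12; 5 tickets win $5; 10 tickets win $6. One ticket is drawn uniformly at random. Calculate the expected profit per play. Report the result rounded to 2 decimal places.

$6.10

E[payout] = (9/50)·86 + (15/50)·2 + (2/50)·12 + (9/50)·(-12) + (5/50)·5 + (10/50)·6 = 161/10
Expected profit = 161/10 − 10 = 61/10 ≈ $6.10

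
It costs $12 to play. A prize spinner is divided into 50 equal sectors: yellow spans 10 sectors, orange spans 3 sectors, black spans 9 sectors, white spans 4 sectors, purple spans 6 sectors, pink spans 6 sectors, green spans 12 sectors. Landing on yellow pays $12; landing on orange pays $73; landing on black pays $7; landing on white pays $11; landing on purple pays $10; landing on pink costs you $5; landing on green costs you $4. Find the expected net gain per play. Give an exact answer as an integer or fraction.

-86/25 dollars

E[payout] = (10/50)·12 + (3/50)·73 + (9/50)·7 + (4/50)·11 + (6/50)·10 + (6/50)·(-5) + (12/50)·(-4) = 214/25
Expected profit = 214/25 − 12 = -86/25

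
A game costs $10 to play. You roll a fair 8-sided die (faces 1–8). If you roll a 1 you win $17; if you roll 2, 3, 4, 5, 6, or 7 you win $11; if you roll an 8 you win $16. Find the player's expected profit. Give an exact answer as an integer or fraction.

E[payout] = (3/4)·11 + (1/8)·16 + (1/8)·17 = 99/8
Expected profit = 99/8 − 10 = 19/8

19/8 dollars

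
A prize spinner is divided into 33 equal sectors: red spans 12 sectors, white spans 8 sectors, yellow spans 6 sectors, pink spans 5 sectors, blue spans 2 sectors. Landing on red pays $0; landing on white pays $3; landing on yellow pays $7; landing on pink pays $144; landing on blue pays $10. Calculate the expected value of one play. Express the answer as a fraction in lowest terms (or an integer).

E[payout] = (12/33)·0 + (8/33)·3 + (6/33)·7 + (5/33)·144 + (2/33)·10 = 806/33

806/33 dollars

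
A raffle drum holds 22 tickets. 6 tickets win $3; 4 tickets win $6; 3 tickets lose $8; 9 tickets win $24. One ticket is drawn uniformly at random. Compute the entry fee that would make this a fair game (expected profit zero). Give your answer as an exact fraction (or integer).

E[payout] = (6/22)·3 + (4/22)·6 + (3/22)·(-8) + (9/22)·24 = 117/11
Fair fee = E[payout] = 117/11

117/11 dollars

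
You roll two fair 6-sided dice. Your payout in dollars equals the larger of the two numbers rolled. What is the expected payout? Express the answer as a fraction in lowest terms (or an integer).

Distribution of the larger of the two numbers rolled: 1 w.p. 1/36, 2 w.p. 1/12, 3 w.p. 5/36, 4 w.p. 7/36, 5 w.p. 1/4, 6 w.p. 11/36
E[payout] = (1/36)·1 + (1/12)·2 + (5/36)·3 + (7/36)·4 + (1/4)·5 + (11/36)·6 = 161/36

161/36 dollars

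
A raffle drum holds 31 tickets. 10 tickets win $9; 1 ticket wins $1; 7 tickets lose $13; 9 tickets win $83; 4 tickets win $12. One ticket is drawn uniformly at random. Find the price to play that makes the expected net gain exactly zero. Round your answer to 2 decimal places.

E[payout] = (10/31)·9 + (1/31)·1 + (7/31)·(-13) + (9/31)·83 + (4/31)·12 = 795/31
Fair fee = E[payout] = 795/31 ≈ $25.65

$25.65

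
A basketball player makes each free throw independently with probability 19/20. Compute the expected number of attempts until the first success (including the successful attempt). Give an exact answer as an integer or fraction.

For a geometric distribution, E[trials] = 1/p = 1/(19/20) = 20/19.

20/19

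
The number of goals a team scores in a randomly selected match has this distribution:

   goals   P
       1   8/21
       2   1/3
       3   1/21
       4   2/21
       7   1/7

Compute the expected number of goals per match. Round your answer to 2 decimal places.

E[X] = (8/21)·1 + (1/3)·2 + (1/21)·3 + (2/21)·4 + (1/7)·7
     = 18/7 ≈ 2.57

2.57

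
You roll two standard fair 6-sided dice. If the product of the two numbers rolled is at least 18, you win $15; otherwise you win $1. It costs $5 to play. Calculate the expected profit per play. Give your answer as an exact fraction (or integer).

E[payout] = (13/18)·1 + (5/18)·15 = 44/9
Expected profit = 44/9 − 5 = -1/9

-1/9 dollars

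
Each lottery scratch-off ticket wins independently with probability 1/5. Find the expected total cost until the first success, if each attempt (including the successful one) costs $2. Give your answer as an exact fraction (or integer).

$10

E[#attempts] = 1/p = 5; E[cost] = 2·5 = 10.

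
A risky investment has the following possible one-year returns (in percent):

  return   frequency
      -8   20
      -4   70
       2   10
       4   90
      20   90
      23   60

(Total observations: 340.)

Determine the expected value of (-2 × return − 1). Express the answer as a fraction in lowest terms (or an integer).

-329/17

Total = 340, so P(return=-8) = 20/340, etc.
E[-2x-1] = (1/17)·15 + (7/34)·7 + (1/34)·(-5) + (9/34)·(-9) + (9/34)·(-41) + (3/17)·(-47)
     = -329/17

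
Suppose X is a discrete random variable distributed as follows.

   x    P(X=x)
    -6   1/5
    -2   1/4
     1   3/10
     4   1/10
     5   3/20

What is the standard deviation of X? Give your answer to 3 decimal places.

3.713

E[X] = -1/4, E[X²] = 277/20
Var(X) = E[X²] − (E[X])² = 277/20 − 1/16 = 1103/80
SD(X) = √(1103/80) ≈ 3.713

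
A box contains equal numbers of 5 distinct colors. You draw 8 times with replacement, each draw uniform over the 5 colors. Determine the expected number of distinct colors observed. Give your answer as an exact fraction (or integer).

Let Xⱼ=1 if type j appears at least once. P(Xⱼ=1) = 1 − ((5−1)/5)^8 = 325089/390625.
E[#distinct] = 5·325089/390625 = 325089/78125.

325089/78125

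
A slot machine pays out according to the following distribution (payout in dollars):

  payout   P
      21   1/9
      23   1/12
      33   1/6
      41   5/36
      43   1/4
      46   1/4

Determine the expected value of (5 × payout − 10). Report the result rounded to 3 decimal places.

E[5x-10] = (1/9)·95 + (1/12)·105 + (1/6)·155 + (5/36)·195 + (1/4)·205 + (1/4)·220
     = 6425/36 ≈ 178.472

178.472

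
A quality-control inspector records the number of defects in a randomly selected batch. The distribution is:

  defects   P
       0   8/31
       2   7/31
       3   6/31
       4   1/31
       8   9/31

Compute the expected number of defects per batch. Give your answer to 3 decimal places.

3.484

E[X] = (8/31)·0 + (7/31)·2 + (6/31)·3 + (1/31)·4 + (9/31)·8
     = 108/31 ≈ 3.484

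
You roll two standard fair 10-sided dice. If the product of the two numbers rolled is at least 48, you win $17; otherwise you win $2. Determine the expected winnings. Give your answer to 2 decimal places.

E[payout] = (19/25)·2 + (6/25)·17 = 28/5
≈ $5.60

$5.60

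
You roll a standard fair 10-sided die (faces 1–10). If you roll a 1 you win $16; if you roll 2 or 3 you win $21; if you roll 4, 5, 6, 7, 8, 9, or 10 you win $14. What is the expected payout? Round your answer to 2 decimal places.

E[payout] = (7/10)·14 + (1/10)·16 + (1/5)·21 = 78/5
≈ $15.60

$15.60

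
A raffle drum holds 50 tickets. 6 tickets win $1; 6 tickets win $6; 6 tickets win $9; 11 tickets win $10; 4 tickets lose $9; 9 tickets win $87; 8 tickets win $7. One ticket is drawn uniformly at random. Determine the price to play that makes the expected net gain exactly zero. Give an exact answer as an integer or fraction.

1009/50 dollars

E[payout] = (6/50)·1 + (6/50)·6 + (6/50)·9 + (11/50)·10 + (4/50)·(-9) + (9/50)·87 + (8/50)·7 = 1009/50
Fair fee = E[payout] = 1009/50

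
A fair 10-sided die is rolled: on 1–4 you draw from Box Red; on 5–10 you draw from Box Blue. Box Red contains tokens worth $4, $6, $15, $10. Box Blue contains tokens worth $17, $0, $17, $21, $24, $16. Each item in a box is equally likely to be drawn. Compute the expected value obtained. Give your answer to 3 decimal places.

E[X | Box Red] = (4 + 6 + 15 + 10)/4 = 35/4
E[X | Box Blue] = (17 + 0 + 17 + 21 + 24 + 16)/6 = 95/6
E[X] = (2/5)·35/4 + (3/5)·95/6 = 13 ≈ 13.000

$13.000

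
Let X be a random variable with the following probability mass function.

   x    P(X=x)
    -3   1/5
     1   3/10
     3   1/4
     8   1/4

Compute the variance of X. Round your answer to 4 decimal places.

14.3475

E[X] = (1/5)·(-3) + (3/10)·1 + (1/4)·3 + (1/4)·8 = 49/20
E[X²] = (1/5)·9 + (3/10)·1 + (1/4)·9 + (1/4)·64 = 407/20
Var(X) = 407/20 − (49/20)² = 5739/400 ≈ 14.3475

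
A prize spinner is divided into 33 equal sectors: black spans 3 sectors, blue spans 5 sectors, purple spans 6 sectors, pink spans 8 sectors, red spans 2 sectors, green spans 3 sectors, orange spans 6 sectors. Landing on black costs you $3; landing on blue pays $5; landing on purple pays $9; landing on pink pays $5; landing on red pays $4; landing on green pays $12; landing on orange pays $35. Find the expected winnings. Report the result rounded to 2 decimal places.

$11.03

E[payout] = (3/33)·(-3) + (5/33)·5 + (6/33)·9 + (8/33)·5 + (2/33)·4 + (3/33)·12 + (6/33)·35 = 364/33
≈ $11.03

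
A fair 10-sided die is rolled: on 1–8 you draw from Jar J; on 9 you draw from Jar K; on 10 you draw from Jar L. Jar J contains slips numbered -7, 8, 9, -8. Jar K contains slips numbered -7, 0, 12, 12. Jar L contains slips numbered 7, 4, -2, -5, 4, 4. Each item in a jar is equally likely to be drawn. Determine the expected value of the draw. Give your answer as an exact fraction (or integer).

41/40

E[X | Jar J] = (-7 + 8 + 9 − 8)/4 = 1/2
E[X | Jar K] = (-7 + 0 + 12 + 12)/4 = 17/4
E[X | Jar L] = (7 + 4 − 2 − 5 + 4 + 4)/6 = 2
E[X] = (4/5)·1/2 + (1/10)·17/4 + (1/10)·2 = 41/40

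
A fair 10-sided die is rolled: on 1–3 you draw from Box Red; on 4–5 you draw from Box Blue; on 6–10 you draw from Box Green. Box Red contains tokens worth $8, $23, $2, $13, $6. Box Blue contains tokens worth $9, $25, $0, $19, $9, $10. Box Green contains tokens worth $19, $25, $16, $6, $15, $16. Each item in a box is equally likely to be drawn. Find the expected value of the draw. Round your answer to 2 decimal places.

E[X | Box Red] = (8 + 23 + 2 + 13 + 6)/5 = 52/5
E[X | Box Blue] = (9 + 25 + 0 + 19 + 9 + 10)/6 = 12
E[X | Box Green] = (19 + 25 + 16 + 6 + 15 + 16)/6 = 97/6
E[X] = (3/10)·52/5 + (1/5)·12 + (1/2)·97/6 = 4081/300 ≈ 13.60

$13.60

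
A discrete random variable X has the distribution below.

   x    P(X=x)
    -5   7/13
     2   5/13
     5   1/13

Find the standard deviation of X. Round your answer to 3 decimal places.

E[X] = -20/13, E[X²] = 220/13
Var(X) = E[X²] − (E[X])² = 220/13 − 400/169 = 2460/169
SD(X) = √(2460/169) ≈ 3.815

3.815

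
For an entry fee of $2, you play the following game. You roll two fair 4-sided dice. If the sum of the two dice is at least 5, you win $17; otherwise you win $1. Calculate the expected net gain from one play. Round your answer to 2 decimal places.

E[payout] = (3/8)·1 + (5/8)·17 = 11
Expected profit = 11 − 2 = 9 ≈ $9.00

$9.00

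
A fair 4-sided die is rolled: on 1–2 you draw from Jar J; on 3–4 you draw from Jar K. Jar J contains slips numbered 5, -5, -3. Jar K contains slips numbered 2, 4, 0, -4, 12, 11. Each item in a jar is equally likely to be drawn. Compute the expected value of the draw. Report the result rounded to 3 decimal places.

E[X | Jar J] = (5 − 5 − 3)/3 = -1
E[X | Jar K] = (2 + 4 + 0 − 4 + 12 + 11)/6 = 25/6
E[X] = (1/2)·(-1) + (1/2)·25/6 = 19/12 ≈ 1.583

1.583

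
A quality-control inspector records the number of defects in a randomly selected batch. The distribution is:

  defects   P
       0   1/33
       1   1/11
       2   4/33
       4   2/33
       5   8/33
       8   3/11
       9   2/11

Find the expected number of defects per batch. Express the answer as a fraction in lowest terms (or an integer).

185/33

E[X] = (1/33)·0 + (1/11)·1 + (4/33)·2 + (2/33)·4 + (8/33)·5 + (3/11)·8 + (2/11)·9
     = 185/33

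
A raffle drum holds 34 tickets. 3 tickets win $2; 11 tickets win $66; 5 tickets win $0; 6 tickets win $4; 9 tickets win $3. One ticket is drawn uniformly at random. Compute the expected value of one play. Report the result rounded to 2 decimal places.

$23.03

E[payout] = (3/34)·2 + (11/34)·66 + (5/34)·0 + (6/34)·4 + (9/34)·3 = 783/34
≈ $23.03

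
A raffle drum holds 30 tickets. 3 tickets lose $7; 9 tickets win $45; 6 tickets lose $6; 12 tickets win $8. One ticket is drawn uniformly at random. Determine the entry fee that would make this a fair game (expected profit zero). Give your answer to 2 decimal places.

$14.80

E[payout] = (3/30)·(-7) + (9/30)·45 + (6/30)·(-6) + (12/30)·8 = 74/5
Fair fee = E[payout] = 74/5 ≈ $14.80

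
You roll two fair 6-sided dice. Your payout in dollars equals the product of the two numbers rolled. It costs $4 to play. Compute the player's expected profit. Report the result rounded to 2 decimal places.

Distribution of the product of the two numbers rolled: 1 w.p. 1/36, 2 w.p. 1/18, 3 w.p. 1/18, 4 w.p. 1/12, 5 w.p. 1/18, 6 w.p. 1/9, …
E[payout] = (1/36)·1 + (1/18)·2 + (1/18)·3 + (1/12)·4 + (1/18)·5 + (1/9)·6 + (1/18)·8 + (1/36)·9 + (1/18)·10 + (1/9)·12 + (1/18)·15 + (1/36)·16 + (1/18)·18 + (1/18)·20 + (1/18)·24 + (1/36)·25 + (1/18)·30 + (1/36)·36 = 49/4
Expected profit = 49/4 − 4 = 33/4 ≈ $8.25

$8.25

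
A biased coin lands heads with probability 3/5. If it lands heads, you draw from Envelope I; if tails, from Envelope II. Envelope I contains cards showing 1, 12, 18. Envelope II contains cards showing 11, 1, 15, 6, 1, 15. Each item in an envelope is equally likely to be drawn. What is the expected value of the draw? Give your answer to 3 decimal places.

9.467

E[X | Envelope I] = (1 + 12 + 18)/3 = 31/3
E[X | Envelope II] = (11 + 1 + 15 + 6 + 1 + 15)/6 = 49/6
E[X] = (3/5)·31/3 + (2/5)·49/6 = 142/15 ≈ 9.467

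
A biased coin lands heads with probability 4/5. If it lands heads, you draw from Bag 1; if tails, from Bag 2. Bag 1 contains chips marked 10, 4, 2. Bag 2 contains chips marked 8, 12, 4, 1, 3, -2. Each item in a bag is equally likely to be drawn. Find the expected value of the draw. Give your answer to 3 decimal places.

5.133

E[X | Bag 1] = (10 + 4 + 2)/3 = 16/3
E[X | Bag 2] = (8 + 12 + 4 + 1 + 3 − 2)/6 = 13/3
E[X] = (4/5)·16/3 + (1/5)·13/3 = 77/15 ≈ 5.133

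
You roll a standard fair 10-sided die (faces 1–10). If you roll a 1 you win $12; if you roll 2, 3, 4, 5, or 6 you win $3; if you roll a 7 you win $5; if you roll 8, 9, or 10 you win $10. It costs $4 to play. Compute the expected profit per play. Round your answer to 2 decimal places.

$2.20

E[payout] = (1/2)·3 + (1/10)·5 + (3/10)·10 + (1/10)·12 = 31/5
Expected profit = 31/5 − 4 = 11/5 ≈ $2.20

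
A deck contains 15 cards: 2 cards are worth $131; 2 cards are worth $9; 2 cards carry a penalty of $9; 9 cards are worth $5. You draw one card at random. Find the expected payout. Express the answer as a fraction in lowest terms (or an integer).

307/15 dollars

E[payout] = (2/15)·131 + (2/15)·9 + (2/15)·(-9) + (9/15)·5 = 307/15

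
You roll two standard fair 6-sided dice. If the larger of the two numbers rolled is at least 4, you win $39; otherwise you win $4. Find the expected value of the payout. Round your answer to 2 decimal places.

E[payout] = (1/4)·4 + (3/4)·39 = 121/4
≈ $30.25

$30.25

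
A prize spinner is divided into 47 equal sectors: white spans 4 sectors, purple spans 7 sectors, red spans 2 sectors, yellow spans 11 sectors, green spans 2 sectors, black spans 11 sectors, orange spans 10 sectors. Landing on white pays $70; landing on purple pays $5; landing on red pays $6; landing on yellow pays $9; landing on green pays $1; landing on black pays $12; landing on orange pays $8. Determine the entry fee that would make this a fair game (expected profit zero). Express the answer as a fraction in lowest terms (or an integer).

640/47 dollars

E[payout] = (4/47)·70 + (7/47)·5 + (2/47)·6 + (11/47)·9 + (2/47)·1 + (11/47)·12 + (10/47)·8 = 640/47
Fair fee = E[payout] = 640/47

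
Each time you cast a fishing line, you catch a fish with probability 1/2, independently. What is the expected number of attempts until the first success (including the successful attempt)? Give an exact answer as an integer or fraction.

For a geometric distribution, E[trials] = 1/p = 1/(1/2) = 2.

2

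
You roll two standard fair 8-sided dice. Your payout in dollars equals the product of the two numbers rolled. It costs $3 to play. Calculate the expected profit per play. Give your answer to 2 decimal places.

$17.25

Distribution of the product of the two numbers rolled: 1 w.p. 1/64, 2 w.p. 1/32, 3 w.p. 1/32, 4 w.p. 3/64, 5 w.p. 1/32, 6 w.p. 1/16, …
E[payout] = (1/64)·1 + (1/32)·2 + (1/32)·3 + (3/64)·4 + (1/32)·5 + (1/16)·6 + (1/32)·7 + (1/16)·8 + (1/64)·9 + (1/32)·10 + (1/16)·12 + (1/32)·14 + (1/32)·15 + (3/64)·16 + (1/32)·18 + (1/32)·20 + (1/32)·21 + (1/16)·24 + (1/64)·25 + (1/32)·28 + (1/32)·30 + (1/32)·32 + (1/32)·35 + (1/64)·36 + (1/32)·40 + (1/32)·42 + (1/32)·48 + (1/64)·49 + (1/32)·56 + (1/64)·64 = 81/4
Expected profit = 81/4 − 3 = 69/4 ≈ $17.25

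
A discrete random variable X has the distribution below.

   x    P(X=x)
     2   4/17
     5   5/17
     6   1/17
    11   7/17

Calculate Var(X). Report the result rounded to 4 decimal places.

13.6747

E[X] = (4/17)·2 + (5/17)·5 + (1/17)·6 + (7/17)·11 = 116/17
E[X²] = (4/17)·4 + (5/17)·25 + (1/17)·36 + (7/17)·121 = 1024/17
Var(X) = 1024/17 − (116/17)² = 3952/289 ≈ 13.6747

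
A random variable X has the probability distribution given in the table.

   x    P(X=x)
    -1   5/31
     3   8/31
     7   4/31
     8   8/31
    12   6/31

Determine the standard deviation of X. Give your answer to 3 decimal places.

E[X] = 183/31, E[X²] = 1649/31
Var(X) = E[X²] − (E[X])² = 1649/31 − 33489/961 = 17630/961
SD(X) = √(17630/961) ≈ 4.283

4.283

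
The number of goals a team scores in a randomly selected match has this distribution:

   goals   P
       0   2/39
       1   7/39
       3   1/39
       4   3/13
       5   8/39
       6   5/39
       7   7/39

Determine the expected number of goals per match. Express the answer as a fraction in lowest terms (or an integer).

E[X] = (2/39)·0 + (7/39)·1 + (1/39)·3 + (3/13)·4 + (8/39)·5 + (5/39)·6 + (7/39)·7
     = 55/13

55/13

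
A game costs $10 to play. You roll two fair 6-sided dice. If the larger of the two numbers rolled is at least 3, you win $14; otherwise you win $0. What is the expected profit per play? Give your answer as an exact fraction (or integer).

E[payout] = (1/9)·0 + (8/9)·14 = 112/9
Expected profit = 112/9 − 10 = 22/9

22/9 dollars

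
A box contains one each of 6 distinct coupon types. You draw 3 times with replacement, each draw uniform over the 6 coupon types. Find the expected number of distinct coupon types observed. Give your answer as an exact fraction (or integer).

91/36

Let Xⱼ=1 if type j appears at least once. P(Xⱼ=1) = 1 − ((6−1)/6)^3 = 91/216.
E[#distinct] = 6·91/216 = 91/36.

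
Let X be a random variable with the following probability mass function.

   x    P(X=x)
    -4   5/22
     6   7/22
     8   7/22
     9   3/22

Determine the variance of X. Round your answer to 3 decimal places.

E[X] = (5/22)·(-4) + (7/22)·6 + (7/22)·8 + (3/22)·9 = 105/22
E[X²] = (5/22)·16 + (7/22)·36 + (7/22)·64 + (3/22)·81 = 93/2
Var(X) = 93/2 − (105/22)² = 11481/484 ≈ 23.721

23.721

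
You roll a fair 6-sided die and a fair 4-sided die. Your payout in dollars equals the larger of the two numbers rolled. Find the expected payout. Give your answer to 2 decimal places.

$3.92

Distribution of the larger of the two numbers rolled: 1 w.p. 1/24, 2 w.p. 1/8, 3 w.p. 5/24, 4 w.p. 7/24, 5 w.p. 1/6, 6 w.p. 1/6
E[payout] = (1/24)·1 + (1/8)·2 + (5/24)·3 + (7/24)·4 + (1/6)·5 + (1/6)·6 = 47/12
≈ $3.92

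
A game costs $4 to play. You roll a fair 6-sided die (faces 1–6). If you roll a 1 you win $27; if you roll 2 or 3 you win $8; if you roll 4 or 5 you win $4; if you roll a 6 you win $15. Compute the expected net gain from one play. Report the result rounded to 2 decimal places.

E[payout] = (1/3)·4 + (1/3)·8 + (1/6)·15 + (1/6)·27 = 11
Expected profit = 11 − 4 = 7 ≈ $7.00

$7.00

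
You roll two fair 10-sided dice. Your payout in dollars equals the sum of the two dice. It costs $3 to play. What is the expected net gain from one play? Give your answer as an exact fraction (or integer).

$8

Distribution of the sum of the two dice: 2 w.p. 1/100, 3 w.p. 1/50, 4 w.p. 3/100, 5 w.p. 1/25, 6 w.p. 1/20, 7 w.p. 3/50, …
E[payout] = (1/100)·2 + (1/50)·3 + (3/100)·4 + (1/25)·5 + (1/20)·6 + (3/50)·7 + (7/100)·8 + (2/25)·9 + (9/100)·10 + (1/10)·11 + (9/100)·12 + (2/25)·13 + (7/100)·14 + (3/50)·15 + (1/20)·16 + (1/25)·17 + (3/100)·18 + (1/50)·19 + (1/100)·20 = 11
Expected profit = 11 − 3 = 8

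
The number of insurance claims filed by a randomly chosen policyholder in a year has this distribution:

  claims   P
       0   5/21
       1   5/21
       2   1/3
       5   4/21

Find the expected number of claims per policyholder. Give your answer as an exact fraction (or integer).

13/7

E[X] = (5/21)·0 + (5/21)·1 + (1/3)·2 + (4/21)·5
     = 13/7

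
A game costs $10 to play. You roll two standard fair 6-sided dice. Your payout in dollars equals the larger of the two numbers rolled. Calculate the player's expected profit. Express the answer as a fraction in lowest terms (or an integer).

-199/36 dollars

Distribution of the larger of the two numbers rolled: 1 w.p. 1/36, 2 w.p. 1/12, 3 w.p. 5/36, 4 w.p. 7/36, 5 w.p. 1/4, 6 w.p. 11/36
E[payout] = (1/36)·1 + (1/12)·2 + (5/36)·3 + (7/36)·4 + (1/4)·5 + (11/36)·6 = 161/36
Expected profit = 161/36 − 10 = -199/36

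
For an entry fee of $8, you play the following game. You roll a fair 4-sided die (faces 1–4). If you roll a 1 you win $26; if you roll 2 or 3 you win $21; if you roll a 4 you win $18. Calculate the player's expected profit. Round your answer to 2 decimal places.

$13.50

E[payout] = (1/4)·18 + (1/2)·21 + (1/4)·26 = 43/2
Expected profit = 43/2 − 8 = 27/2 ≈ $13.50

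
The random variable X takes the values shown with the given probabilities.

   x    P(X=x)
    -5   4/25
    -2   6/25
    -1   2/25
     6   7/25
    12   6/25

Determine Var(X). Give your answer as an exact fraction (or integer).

E[X] = (4/25)·(-5) + (6/25)·(-2) + (2/25)·(-1) + (7/25)·6 + (6/25)·12 = 16/5
E[X²] = (4/25)·25 + (6/25)·4 + (2/25)·1 + (7/25)·36 + (6/25)·144 = 1242/25
Var(X) = 1242/25 − (16/5)² = 986/25

986/25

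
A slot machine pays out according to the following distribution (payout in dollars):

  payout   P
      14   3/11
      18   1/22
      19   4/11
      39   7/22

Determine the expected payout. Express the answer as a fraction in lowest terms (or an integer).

E[X] = (3/11)·14 + (1/22)·18 + (4/11)·19 + (7/22)·39
     = 527/22

527/22 dollars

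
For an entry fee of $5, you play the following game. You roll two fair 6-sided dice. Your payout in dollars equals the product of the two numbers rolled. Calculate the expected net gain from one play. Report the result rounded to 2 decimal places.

$7.25

Distribution of the product of the two numbers rolled: 1 w.p. 1/36, 2 w.p. 1/18, 3 w.p. 1/18, 4 w.p. 1/12, 5 w.p. 1/18, 6 w.p. 1/9, …
E[payout] = (1/36)·1 + (1/18)·2 + (1/18)·3 + (1/12)·4 + (1/18)·5 + (1/9)·6 + (1/18)·8 + (1/36)·9 + (1/18)·10 + (1/9)·12 + (1/18)·15 + (1/36)·16 + (1/18)·18 + (1/18)·20 + (1/18)·24 + (1/36)·25 + (1/18)·30 + (1/36)·36 = 49/4
Expected profit = 49/4 − 5 = 29/4 ≈ $7.25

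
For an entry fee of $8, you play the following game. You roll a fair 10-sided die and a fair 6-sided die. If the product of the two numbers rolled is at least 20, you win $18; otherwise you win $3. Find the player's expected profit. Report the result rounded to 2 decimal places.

$1.25

E[payout] = (7/12)·3 + (5/12)·18 = 37/4
Expected profit = 37/4 − 8 = 5/4 ≈ $1.25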